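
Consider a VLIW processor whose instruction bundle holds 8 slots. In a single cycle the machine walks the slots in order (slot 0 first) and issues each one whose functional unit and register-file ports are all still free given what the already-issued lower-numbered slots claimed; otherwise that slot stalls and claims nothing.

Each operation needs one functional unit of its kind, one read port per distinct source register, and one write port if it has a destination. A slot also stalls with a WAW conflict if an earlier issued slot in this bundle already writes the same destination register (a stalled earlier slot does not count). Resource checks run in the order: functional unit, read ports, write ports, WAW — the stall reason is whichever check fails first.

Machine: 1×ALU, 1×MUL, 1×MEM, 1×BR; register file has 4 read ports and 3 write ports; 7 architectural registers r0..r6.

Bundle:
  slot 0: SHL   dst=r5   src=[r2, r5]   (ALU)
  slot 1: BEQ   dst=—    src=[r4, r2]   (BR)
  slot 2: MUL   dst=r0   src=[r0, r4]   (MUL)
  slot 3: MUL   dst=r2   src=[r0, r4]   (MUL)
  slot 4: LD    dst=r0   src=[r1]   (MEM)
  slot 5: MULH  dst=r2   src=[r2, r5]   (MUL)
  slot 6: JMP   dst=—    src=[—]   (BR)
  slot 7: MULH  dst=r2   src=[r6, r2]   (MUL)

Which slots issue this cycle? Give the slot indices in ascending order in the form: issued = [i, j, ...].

  0. ALU→r5 ⇒ go  {0A/1Mu/1Ld/1B | 2r 2w}
  1. BR ⇒ go  {0A/1Mu/1Ld/0B | 0r 2w}
  2. MUL→r0 ⇒ no(RD_PORT)  {0A/1Mu/1Ld/0B | 0r 2w}
  3. MUL→r2 ⇒ no(RD_PORT)  {0A/1Mu/1Ld/0B | 0r 2w}
  4. MEM→r0 ⇒ no(RD_PORT)  {0A/1Mu/1Ld/0B | 0r 2w}
  5. MUL→r2 ⇒ no(RD_PORT)  {0A/1Mu/1Ld/0B | 0r 2w}
  6. BR ⇒ no(FU)  {0A/1Mu/1Ld/0B | 0r 2w}
  7. MUL→r2 ⇒ no(RD_PORT)  {0A/1Mu/1Ld/0B | 0r 2w}

issued = [0, 1]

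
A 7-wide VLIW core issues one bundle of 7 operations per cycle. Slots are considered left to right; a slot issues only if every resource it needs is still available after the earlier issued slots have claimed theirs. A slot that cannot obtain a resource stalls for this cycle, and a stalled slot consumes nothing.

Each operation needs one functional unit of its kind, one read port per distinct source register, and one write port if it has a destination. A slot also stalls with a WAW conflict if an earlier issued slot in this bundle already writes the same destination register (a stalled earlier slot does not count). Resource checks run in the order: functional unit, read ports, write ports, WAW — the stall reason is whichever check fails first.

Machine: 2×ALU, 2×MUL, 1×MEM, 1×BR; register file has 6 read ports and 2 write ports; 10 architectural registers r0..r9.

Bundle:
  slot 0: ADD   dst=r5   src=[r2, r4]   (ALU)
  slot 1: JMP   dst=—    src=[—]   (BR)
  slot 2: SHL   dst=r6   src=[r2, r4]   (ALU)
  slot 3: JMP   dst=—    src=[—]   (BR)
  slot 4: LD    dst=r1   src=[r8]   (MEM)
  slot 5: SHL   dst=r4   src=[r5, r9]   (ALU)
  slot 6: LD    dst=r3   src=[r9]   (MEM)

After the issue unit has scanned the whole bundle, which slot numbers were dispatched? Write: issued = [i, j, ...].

issued = [0, 1, 2]

[0] ALU needs rd=2 wr=1: ok; after: ALU=1 MUL=2 MEM=1 BR=1, R=4, W=1
[1] BR needs rd=0 wr=0: ok; after: ALU=1 MUL=2 MEM=1 BR=0, R=4, W=1
[2] ALU needs rd=2 wr=1: ok; after: ALU=0 MUL=2 MEM=1 BR=0, R=2, W=0
[3] BR needs rd=0 wr=0: FU; after: ALU=0 MUL=2 MEM=1 BR=0, R=2, W=0
[4] MEM needs rd=1 wr=1: WR_PORT; after: ALU=0 MUL=2 MEM=1 BR=0, R=2, W=0
[5] ALU needs rd=2 wr=1: FU; after: ALU=0 MUL=2 MEM=1 BR=0, R=2, W=0
[6] MEM needs rd=1 wr=1: WR_PORT; after: ALU=0 MUL=2 MEM=1 BR=0, R=2, W=0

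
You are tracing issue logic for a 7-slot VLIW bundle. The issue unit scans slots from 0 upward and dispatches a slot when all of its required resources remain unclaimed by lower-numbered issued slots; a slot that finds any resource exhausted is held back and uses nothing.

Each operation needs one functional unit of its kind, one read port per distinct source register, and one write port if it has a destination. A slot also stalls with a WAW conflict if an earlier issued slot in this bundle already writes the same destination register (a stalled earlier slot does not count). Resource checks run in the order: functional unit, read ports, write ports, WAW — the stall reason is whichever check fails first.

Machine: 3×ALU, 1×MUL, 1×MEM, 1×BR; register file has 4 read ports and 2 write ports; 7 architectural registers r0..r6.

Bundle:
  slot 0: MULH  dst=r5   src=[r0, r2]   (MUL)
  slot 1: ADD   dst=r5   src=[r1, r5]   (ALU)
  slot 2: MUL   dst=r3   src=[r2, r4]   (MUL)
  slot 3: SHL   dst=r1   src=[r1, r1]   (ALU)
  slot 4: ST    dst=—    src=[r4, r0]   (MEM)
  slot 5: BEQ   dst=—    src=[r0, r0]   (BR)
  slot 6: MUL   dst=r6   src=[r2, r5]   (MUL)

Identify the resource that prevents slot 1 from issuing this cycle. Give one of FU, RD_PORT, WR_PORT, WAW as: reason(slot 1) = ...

reason(slot 1) = WAW

[0] MUL needs rd=2 wr=1: ok; after: ALU=3 MUL=0 MEM=1 BR=1, R=2, W=1
[1] ALU needs rd=2 wr=1: WAW; after: ALU=3 MUL=0 MEM=1 BR=1, R=2, W=1
[2] MUL needs rd=2 wr=1: FU; after: ALU=3 MUL=0 MEM=1 BR=1, R=2, W=1
[3] ALU needs rd=1 wr=1: ok; after: ALU=2 MUL=0 MEM=1 BR=1, R=1, W=0
[4] MEM needs rd=2 wr=0: RD_PORT; after: ALU=2 MUL=0 MEM=1 BR=1, R=1, W=0
[5] BR needs rd=1 wr=0: ok; after: ALU=2 MUL=0 MEM=1 BR=0, R=0, W=0
[6] MUL needs rd=2 wr=1: FU; after: ALU=2 MUL=0 MEM=1 BR=0, R=0, W=0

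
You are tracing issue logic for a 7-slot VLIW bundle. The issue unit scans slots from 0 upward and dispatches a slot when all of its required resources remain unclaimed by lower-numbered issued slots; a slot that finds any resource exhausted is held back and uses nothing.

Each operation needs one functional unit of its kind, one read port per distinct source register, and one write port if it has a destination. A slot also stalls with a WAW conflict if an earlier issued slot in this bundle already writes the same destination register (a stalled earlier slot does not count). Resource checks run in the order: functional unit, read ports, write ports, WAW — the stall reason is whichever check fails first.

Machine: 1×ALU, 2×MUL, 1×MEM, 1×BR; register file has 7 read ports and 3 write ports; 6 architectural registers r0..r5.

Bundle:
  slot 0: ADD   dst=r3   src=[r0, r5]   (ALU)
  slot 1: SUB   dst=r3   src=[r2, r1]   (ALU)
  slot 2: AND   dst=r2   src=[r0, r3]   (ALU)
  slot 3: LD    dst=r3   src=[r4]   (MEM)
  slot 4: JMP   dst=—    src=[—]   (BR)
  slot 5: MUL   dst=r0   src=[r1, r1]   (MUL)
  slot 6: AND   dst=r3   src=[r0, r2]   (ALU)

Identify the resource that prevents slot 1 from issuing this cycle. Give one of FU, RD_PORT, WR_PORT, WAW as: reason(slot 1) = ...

  0. ALU→r3 ⇒ go  {0A/2Mu/1Ld/1B | 5r 2w}
  1. ALU→r3 ⇒ no(FU)  {0A/2Mu/1Ld/1B | 5r 2w}
  2. ALU→r2 ⇒ no(FU)  {0A/2Mu/1Ld/1B | 5r 2w}
  3. MEM→r3 ⇒ no(WAW)  {0A/2Mu/1Ld/1B | 5r 2w}
  4. BR ⇒ go  {0A/2Mu/1Ld/0B | 5r 2w}
  5. MUL→r0 ⇒ go  {0A/1Mu/1Ld/0B | 4r 1w}
  6. ALU→r3 ⇒ no(FU)  {0A/1Mu/1Ld/0B | 4r 1w}

reason(slot 1) = FU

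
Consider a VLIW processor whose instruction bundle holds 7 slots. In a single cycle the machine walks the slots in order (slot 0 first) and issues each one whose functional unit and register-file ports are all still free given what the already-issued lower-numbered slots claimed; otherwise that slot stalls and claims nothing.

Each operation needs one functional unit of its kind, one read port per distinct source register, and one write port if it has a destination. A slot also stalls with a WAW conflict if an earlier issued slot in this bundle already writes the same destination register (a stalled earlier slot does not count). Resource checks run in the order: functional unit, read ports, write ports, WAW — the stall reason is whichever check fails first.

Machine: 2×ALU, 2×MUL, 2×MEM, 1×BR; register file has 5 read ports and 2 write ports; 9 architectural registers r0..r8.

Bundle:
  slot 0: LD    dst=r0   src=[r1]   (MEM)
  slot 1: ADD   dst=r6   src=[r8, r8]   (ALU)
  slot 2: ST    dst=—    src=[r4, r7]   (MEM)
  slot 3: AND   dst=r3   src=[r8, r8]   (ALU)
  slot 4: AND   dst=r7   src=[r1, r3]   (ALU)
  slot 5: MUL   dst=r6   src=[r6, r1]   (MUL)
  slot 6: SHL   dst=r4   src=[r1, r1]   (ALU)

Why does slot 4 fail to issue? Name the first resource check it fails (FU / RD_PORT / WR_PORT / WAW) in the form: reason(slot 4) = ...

reason(slot 4) = RD_PORT

(0) want 1×MEM +1rd +1wr — yes → AL2|MU2|ME1|BR1|rd4|wr1
(1) want 1×ALU +1rd +1wr — yes → AL1|MU2|ME1|BR1|rd3|wr0
(2) want 1×MEM +2rd +0wr — yes → AL1|MU2|ME0|BR1|rd1|wr0
(3) want 1×ALU +1rd +1wr — WR_PORT → AL1|MU2|ME0|BR1|rd1|wr0
(4) want 1×ALU +2rd +1wr — RD_PORT → AL1|MU2|ME0|BR1|rd1|wr0
(5) want 1×MUL +2rd +1wr — RD_PORT → AL1|MU2|ME0|BR1|rd1|wr0
(6) want 1×ALU +1rd +1wr — WR_PORT → AL1|MU2|ME0|BR1|rd1|wr0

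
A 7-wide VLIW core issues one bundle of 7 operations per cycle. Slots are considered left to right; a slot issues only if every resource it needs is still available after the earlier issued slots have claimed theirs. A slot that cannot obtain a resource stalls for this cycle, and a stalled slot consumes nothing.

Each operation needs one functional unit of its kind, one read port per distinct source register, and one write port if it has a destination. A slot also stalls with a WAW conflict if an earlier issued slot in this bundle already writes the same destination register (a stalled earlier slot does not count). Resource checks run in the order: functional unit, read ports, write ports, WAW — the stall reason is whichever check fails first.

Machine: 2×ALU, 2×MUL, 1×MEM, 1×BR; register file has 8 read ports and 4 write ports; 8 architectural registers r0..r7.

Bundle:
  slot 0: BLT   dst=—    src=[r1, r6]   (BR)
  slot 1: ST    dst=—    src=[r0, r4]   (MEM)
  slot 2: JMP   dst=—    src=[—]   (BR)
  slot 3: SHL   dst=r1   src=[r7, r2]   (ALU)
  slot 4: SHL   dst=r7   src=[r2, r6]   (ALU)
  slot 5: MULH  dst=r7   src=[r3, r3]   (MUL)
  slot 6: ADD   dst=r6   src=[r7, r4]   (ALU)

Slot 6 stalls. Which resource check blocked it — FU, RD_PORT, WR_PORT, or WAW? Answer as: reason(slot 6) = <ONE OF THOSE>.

reason(slot 6) = FU

(0) want 1×BR +2rd +0wr — yes → AL2|MU2|ME1|BR0|rd6|wr4
(1) want 1×MEM +2rd +0wr — yes → AL2|MU2|ME0|BR0|rd4|wr4
(2) want 1×BR +0rd +0wr — FU → AL2|MU2|ME0|BR0|rd4|wr4
(3) want 1×ALU +2rd +1wr — yes → AL1|MU2|ME0|BR0|rd2|wr3
(4) want 1×ALU +2rd +1wr — yes → AL0|MU2|ME0|BR0|rd0|wr2
(5) want 1×MUL +1rd +1wr — RD_PORT → AL0|MU2|ME0|BR0|rd0|wr2
(6) want 1×ALU +2rd +1wr — FU → AL0|MU2|ME0|BR0|rd0|wr2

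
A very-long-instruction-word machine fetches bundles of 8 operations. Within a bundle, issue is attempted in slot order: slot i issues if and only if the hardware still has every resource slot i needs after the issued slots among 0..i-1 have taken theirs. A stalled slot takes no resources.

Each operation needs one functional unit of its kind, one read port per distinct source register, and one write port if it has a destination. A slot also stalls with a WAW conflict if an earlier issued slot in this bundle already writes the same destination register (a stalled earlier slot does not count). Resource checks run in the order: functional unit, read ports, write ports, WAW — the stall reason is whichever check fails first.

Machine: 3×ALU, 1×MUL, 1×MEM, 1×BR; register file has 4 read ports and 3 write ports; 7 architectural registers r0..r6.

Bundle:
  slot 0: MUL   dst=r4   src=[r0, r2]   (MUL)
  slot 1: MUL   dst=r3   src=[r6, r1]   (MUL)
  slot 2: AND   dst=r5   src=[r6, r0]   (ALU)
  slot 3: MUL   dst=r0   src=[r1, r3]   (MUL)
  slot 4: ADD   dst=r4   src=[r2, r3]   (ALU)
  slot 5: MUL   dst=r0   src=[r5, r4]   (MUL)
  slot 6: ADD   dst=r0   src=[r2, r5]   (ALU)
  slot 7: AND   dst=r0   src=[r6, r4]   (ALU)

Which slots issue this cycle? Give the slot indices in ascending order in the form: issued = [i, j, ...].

(0) want 1×MUL +2rd +1wr — yes → AL3|MU0|ME1|BR1|rd2|wr2
(1) want 1×MUL +2rd +1wr — FU → AL3|MU0|ME1|BR1|rd2|wr2
(2) want 1×ALU +2rd +1wr — yes → AL2|MU0|ME1|BR1|rd0|wr1
(3) want 1×MUL +2rd +1wr — FU → AL2|MU0|ME1|BR1|rd0|wr1
(4) want 1×ALU +2rd +1wr — RD_PORT → AL2|MU0|ME1|BR1|rd0|wr1
(5) want 1×MUL +2rd +1wr — FU → AL2|MU0|ME1|BR1|rd0|wr1
(6) want 1×ALU +2rd +1wr — RD_PORT → AL2|MU0|ME1|BR1|rd0|wr1
(7) want 1×ALU +2rd +1wr — RD_PORT → AL2|MU0|ME1|BR1|rd0|wr1

issued = [0, 2]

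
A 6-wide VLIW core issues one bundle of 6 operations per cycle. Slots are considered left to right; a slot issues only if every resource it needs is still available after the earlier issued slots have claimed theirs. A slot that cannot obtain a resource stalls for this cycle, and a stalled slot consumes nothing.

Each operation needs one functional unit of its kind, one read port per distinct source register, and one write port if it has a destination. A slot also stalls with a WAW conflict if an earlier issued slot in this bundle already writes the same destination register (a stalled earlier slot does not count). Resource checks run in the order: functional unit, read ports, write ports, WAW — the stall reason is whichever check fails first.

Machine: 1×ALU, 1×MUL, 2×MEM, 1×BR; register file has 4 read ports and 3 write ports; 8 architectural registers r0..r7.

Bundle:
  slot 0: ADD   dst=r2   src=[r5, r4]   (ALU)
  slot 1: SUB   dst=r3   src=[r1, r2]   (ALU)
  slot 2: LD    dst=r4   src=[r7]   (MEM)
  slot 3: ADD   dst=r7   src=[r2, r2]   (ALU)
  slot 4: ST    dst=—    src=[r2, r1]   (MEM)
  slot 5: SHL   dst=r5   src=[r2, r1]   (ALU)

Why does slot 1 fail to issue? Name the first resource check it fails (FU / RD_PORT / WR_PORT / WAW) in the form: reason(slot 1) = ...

reason(slot 1) = FU

[0] ALU needs rd=2 wr=1: ok; after: ALU=0 MUL=1 MEM=2 BR=1, R=2, W=2
[1] ALU needs rd=2 wr=1: FU; after: ALU=0 MUL=1 MEM=2 BR=1, R=2, W=2
[2] MEM needs rd=1 wr=1: ok; after: ALU=0 MUL=1 MEM=1 BR=1, R=1, W=1
[3] ALU needs rd=1 wr=1: FU; after: ALU=0 MUL=1 MEM=1 BR=1, R=1, W=1
[4] MEM needs rd=2 wr=0: RD_PORT; after: ALU=0 MUL=1 MEM=1 BR=1, R=1, W=1
[5] ALU needs rd=2 wr=1: FU; after: ALU=0 MUL=1 MEM=1 BR=1, R=1, W=1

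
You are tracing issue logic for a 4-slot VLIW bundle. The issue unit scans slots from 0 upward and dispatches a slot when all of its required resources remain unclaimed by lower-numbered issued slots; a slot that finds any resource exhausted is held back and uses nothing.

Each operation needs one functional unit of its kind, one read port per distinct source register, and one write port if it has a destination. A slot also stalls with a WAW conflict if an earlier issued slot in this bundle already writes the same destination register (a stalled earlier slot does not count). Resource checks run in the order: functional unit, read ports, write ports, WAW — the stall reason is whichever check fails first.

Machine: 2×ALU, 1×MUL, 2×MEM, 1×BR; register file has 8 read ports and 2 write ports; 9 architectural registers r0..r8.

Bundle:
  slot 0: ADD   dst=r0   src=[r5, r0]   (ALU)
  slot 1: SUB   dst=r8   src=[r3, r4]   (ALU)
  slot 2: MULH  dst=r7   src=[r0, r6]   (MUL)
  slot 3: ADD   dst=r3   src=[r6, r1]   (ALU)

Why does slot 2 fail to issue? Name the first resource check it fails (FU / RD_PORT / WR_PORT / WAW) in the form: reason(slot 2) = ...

reason(slot 2) = WR_PORT

#0 ALU src=r5,r0 dispatched  <A:1 Mu:1 Ld:2 B:1 rd:6 wr:1>
#1 ALU src=r3,r4 dispatched  <A:0 Mu:1 Ld:2 B:1 rd:4 wr:0>
#2 MUL src=r0,r6 held:WR_PORT  <A:0 Mu:1 Ld:2 B:1 rd:4 wr:0>
#3 ALU src=r6,r1 held:FU  <A:0 Mu:1 Ld:2 B:1 rd:4 wr:0>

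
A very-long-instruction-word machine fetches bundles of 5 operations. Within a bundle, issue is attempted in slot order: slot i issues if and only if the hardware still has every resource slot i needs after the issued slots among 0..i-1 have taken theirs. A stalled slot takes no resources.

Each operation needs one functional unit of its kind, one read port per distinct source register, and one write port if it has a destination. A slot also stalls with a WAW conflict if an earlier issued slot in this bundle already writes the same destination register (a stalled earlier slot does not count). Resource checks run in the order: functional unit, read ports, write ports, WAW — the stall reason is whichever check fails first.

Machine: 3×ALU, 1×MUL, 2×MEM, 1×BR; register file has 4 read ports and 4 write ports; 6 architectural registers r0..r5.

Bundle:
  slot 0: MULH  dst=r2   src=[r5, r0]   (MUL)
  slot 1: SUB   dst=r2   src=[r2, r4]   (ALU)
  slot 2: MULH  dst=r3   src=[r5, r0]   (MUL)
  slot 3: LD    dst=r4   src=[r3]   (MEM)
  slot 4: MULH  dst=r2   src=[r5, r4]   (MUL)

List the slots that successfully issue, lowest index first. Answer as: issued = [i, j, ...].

(0) want 1×MUL +2rd +1wr — yes → AL3|MU0|ME2|BR1|rd2|wr3
(1) want 1×ALU +2rd +1wr — WAW → AL3|MU0|ME2|BR1|rd2|wr3
(2) want 1×MUL +2rd +1wr — FU → AL3|MU0|ME2|BR1|rd2|wr3
(3) want 1×MEM +1rd +1wr — yes → AL3|MU0|ME1|BR1|rd1|wr2
(4) want 1×MUL +2rd +1wr — FU → AL3|MU0|ME1|BR1|rd1|wr2

issued = [0, 3]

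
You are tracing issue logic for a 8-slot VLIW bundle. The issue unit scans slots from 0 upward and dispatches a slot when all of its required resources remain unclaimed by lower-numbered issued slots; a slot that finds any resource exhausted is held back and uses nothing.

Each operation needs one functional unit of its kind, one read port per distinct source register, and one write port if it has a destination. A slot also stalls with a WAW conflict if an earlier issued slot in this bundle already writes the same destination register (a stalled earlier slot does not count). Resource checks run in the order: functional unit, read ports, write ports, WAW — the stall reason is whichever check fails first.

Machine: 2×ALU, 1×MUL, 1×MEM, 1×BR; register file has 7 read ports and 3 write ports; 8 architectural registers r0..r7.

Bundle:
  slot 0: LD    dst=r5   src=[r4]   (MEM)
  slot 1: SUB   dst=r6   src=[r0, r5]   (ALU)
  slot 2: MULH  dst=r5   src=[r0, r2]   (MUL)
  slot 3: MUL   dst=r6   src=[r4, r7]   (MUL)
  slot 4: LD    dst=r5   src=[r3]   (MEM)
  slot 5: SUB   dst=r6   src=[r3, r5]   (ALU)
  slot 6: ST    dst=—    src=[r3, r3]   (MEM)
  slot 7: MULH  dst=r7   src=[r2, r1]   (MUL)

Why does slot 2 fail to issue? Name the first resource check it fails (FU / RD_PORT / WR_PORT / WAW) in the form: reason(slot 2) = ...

[0] MEM needs rd=1 wr=1: ok; after: ALU=2 MUL=1 MEM=0 BR=1, R=6, W=2
[1] ALU needs rd=2 wr=1: ok; after: ALU=1 MUL=1 MEM=0 BR=1, R=4, W=1
[2] MUL needs rd=2 wr=1: WAW; after: ALU=1 MUL=1 MEM=0 BR=1, R=4, W=1
[3] MUL needs rd=2 wr=1: WAW; after: ALU=1 MUL=1 MEM=0 BR=1, R=4, W=1
[4] MEM needs rd=1 wr=1: FU; after: ALU=1 MUL=1 MEM=0 BR=1, R=4, W=1
[5] ALU needs rd=2 wr=1: WAW; after: ALU=1 MUL=1 MEM=0 BR=1, R=4, W=1
[6] MEM needs rd=1 wr=0: FU; after: ALU=1 MUL=1 MEM=0 BR=1, R=4, W=1
[7] MUL needs rd=2 wr=1: ok; after: ALU=1 MUL=0 MEM=0 BR=1, R=2, W=0

reason(slot 2) = WAW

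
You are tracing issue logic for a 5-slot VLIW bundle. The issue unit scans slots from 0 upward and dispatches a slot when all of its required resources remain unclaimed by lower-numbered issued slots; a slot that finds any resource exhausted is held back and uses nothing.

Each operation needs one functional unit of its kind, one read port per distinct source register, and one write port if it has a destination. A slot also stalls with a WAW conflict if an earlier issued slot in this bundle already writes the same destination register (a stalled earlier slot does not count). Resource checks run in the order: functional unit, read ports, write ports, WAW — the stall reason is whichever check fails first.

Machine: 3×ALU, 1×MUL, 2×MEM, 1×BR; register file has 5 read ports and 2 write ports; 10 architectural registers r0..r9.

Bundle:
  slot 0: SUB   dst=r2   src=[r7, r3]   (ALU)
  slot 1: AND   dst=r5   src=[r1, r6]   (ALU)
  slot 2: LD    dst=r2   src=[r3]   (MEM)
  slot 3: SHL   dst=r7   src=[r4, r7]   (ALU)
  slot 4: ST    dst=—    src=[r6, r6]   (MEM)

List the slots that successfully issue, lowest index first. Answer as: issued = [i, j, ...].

issued = [0, 1, 4]

  0. ALU→r2 ⇒ go  {2A/1Mu/2Ld/1B | 3r 1w}
  1. ALU→r5 ⇒ go  {1A/1Mu/2Ld/1B | 1r 0w}
  2. MEM→r2 ⇒ no(WR_PORT)  {1A/1Mu/2Ld/1B | 1r 0w}
  3. ALU→r7 ⇒ no(RD_PORT)  {1A/1Mu/2Ld/1B | 1r 0w}
  4. MEM ⇒ go  {1A/1Mu/1Ld/1B | 0r 0w}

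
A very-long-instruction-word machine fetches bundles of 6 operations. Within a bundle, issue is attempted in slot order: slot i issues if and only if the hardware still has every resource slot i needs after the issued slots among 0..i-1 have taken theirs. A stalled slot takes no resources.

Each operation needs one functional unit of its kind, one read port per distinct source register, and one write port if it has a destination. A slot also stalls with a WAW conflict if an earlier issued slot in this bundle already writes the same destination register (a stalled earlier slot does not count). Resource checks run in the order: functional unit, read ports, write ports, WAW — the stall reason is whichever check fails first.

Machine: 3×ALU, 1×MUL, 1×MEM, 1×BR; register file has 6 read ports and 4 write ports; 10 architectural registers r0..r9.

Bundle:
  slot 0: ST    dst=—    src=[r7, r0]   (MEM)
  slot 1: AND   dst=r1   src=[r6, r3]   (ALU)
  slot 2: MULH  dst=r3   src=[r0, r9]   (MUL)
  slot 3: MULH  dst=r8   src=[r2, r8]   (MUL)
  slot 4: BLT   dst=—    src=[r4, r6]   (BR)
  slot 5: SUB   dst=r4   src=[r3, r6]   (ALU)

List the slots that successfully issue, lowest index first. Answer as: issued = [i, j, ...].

issued = [0, 1, 2]

(0) want 1×MEM +2rd +0wr — yes → AL3|MU1|ME0|BR1|rd4|wr4
(1) want 1×ALU +2rd +1wr — yes → AL2|MU1|ME0|BR1|rd2|wr3
(2) want 1×MUL +2rd +1wr — yes → AL2|MU0|ME0|BR1|rd0|wr2
(3) want 1×MUL +2rd +1wr — FU → AL2|MU0|ME0|BR1|rd0|wr2
(4) want 1×BR +2rd +0wr — RD_PORT → AL2|MU0|ME0|BR1|rd0|wr2
(5) want 1×ALU +2rd +1wr — RD_PORT → AL2|MU0|ME0|BR1|rd0|wr2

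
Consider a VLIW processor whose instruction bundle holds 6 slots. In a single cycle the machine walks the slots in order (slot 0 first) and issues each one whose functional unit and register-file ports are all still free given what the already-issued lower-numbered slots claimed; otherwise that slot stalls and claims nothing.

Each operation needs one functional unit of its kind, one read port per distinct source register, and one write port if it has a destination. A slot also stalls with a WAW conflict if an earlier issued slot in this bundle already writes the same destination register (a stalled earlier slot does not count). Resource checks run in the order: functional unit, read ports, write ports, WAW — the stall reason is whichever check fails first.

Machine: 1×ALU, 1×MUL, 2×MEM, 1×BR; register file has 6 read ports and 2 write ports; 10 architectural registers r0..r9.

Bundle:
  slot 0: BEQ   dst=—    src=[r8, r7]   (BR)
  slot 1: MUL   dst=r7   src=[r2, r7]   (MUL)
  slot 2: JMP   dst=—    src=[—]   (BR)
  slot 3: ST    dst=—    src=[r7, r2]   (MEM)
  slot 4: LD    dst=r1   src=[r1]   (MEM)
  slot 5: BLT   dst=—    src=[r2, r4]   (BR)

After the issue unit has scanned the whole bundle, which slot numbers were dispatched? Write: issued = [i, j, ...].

issued = [0, 1, 3]

#0 BR src=r8,r7 dispatched  <A:1 Mu:1 Ld:2 B:0 rd:4 wr:2>
#1 MUL src=r2,r7 dispatched  <A:1 Mu:0 Ld:2 B:0 rd:2 wr:1>
#2 BR src=- held:FU  <A:1 Mu:0 Ld:2 B:0 rd:2 wr:1>
#3 MEM src=r7,r2 dispatched  <A:1 Mu:0 Ld:1 B:0 rd:0 wr:1>
#4 MEM src=r1 held:RD_PORT  <A:1 Mu:0 Ld:1 B:0 rd:0 wr:1>
#5 BR src=r2,r4 held:FU  <A:1 Mu:0 Ld:1 B:0 rd:0 wr:1>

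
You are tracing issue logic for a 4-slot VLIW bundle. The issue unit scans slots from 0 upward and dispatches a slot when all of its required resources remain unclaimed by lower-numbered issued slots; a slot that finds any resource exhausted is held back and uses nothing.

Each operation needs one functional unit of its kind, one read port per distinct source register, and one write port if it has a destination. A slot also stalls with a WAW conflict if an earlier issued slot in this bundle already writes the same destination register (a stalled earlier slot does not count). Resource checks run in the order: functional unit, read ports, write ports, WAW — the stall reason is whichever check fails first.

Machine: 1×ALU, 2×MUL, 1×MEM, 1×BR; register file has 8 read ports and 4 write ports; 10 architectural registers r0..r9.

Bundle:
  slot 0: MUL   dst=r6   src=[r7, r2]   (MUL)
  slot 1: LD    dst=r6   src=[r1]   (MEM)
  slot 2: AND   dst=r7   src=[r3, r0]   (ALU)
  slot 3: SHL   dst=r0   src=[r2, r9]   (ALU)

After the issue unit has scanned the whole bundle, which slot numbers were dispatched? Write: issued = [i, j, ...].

slot 0 (MUL): ISSUE — free A1,Mu1,Ld1,B1 rp6 wp3
slot 1 (MEM): stall WAW — free A1,Mu1,Ld1,B1 rp6 wp3
slot 2 (ALU): ISSUE — free A0,Mu1,Ld1,B1 rp4 wp2
slot 3 (ALU): stall FU — free A0,Mu1,Ld1,B1 rp4 wp2

issued = [0, 2]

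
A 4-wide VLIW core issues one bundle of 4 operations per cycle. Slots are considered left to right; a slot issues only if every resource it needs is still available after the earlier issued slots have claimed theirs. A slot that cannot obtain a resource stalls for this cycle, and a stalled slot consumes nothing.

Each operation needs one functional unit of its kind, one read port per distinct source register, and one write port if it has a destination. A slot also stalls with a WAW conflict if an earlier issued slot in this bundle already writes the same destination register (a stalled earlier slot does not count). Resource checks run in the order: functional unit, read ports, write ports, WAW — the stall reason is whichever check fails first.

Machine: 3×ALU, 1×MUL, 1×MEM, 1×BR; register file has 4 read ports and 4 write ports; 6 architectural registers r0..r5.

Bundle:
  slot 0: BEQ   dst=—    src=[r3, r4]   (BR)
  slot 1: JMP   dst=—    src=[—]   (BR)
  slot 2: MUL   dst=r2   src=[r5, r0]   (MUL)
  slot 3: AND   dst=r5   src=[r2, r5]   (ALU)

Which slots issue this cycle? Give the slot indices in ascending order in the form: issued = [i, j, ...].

(0) want 1×BR +2rd +0wr — yes → AL3|MU1|ME1|BR0|rd2|wr4
(1) want 1×BR +0rd +0wr — FU → AL3|MU1|ME1|BR0|rd2|wr4
(2) want 1×MUL +2rd +1wr — yes → AL3|MU0|ME1|BR0|rd0|wr3
(3) want 1×ALU +2rd +1wr — RD_PORT → AL3|MU0|ME1|BR0|rd0|wr3

issued = [0, 2]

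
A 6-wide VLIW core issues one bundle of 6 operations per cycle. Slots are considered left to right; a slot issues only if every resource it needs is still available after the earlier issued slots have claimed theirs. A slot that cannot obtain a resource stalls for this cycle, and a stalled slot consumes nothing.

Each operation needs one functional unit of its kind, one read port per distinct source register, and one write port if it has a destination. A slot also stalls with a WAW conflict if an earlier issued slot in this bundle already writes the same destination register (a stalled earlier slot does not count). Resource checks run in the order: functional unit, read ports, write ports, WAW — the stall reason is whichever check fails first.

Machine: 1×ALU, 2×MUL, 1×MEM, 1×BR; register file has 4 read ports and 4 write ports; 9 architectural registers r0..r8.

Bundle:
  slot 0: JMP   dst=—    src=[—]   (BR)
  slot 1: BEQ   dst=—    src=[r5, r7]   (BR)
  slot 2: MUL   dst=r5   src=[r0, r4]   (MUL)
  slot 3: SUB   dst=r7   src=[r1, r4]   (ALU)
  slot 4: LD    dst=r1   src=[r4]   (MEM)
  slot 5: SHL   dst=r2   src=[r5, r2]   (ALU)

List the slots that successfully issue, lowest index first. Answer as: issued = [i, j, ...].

#0 BR src=- dispatched  <A:1 Mu:2 Ld:1 B:0 rd:4 wr:4>
#1 BR src=r5,r7 held:FU  <A:1 Mu:2 Ld:1 B:0 rd:4 wr:4>
#2 MUL src=r0,r4 dispatched  <A:1 Mu:1 Ld:1 B:0 rd:2 wr:3>
#3 ALU src=r1,r4 dispatched  <A:0 Mu:1 Ld:1 B:0 rd:0 wr:2>
#4 MEM src=r4 held:RD_PORT  <A:0 Mu:1 Ld:1 B:0 rd:0 wr:2>
#5 ALU src=r5,r2 held:FU  <A:0 Mu:1 Ld:1 B:0 rd:0 wr:2>

issued = [0, 2, 3]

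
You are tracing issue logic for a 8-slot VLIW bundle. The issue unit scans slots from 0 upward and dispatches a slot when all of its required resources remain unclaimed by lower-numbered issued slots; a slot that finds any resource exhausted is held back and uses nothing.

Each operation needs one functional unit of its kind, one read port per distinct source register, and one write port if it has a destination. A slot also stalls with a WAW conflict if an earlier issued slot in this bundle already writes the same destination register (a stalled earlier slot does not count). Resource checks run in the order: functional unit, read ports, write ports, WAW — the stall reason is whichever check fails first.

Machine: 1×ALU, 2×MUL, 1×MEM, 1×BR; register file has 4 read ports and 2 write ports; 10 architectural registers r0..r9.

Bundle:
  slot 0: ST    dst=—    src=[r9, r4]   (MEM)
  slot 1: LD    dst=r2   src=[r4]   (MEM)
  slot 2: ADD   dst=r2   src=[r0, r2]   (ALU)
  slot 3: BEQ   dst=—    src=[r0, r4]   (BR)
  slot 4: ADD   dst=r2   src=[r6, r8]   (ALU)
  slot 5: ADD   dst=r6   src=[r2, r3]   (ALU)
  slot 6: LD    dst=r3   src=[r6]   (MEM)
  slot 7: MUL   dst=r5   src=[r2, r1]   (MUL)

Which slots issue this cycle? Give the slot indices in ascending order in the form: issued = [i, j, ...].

(0) want 1×MEM +2rd +0wr — yes → AL1|MU2|ME0|BR1|rd2|wr2
(1) want 1×MEM +1rd +1wr — FU → AL1|MU2|ME0|BR1|rd2|wr2
(2) want 1×ALU +2rd +1wr — yes → AL0|MU2|ME0|BR1|rd0|wr1
(3) want 1×BR +2rd +0wr — RD_PORT → AL0|MU2|ME0|BR1|rd0|wr1
(4) want 1×ALU +2rd +1wr — FU → AL0|MU2|ME0|BR1|rd0|wr1
(5) want 1×ALU +2rd +1wr — FU → AL0|MU2|ME0|BR1|rd0|wr1
(6) want 1×MEM +1rd +1wr — FU → AL0|MU2|ME0|BR1|rd0|wr1
(7) want 1×MUL +2rd +1wr — RD_PORT → AL0|MU2|ME0|BR1|rd0|wr1

issued = [0, 2]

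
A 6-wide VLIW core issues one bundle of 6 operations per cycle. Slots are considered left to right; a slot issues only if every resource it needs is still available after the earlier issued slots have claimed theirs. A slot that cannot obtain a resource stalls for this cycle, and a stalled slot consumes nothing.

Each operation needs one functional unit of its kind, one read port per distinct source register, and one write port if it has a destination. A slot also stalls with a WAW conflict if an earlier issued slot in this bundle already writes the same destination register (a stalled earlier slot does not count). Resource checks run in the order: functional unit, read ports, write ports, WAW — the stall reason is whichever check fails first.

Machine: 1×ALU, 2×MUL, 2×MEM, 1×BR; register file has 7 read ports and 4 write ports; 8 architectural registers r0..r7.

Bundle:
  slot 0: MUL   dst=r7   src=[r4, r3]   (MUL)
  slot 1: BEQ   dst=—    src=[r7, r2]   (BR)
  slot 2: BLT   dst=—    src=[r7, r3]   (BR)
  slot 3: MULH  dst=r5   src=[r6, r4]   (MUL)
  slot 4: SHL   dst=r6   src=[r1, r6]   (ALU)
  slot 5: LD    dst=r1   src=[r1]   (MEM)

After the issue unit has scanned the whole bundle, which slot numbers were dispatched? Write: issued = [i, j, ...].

issued = [0, 1, 3, 5]

(0) want 1×MUL +2rd +1wr — yes → AL1|MU1|ME2|BR1|rd5|wr3
(1) want 1×BR +2rd +0wr — yes → AL1|MU1|ME2|BR0|rd3|wr3
(2) want 1×BR +2rd +0wr — FU → AL1|MU1|ME2|BR0|rd3|wr3
(3) want 1×MUL +2rd +1wr — yes → AL1|MU0|ME2|BR0|rd1|wr2
(4) want 1×ALU +2rd +1wr — RD_PORT → AL1|MU0|ME2|BR0|rd1|wr2
(5) want 1×MEM +1rd +1wr — yes → AL1|MU0|ME1|BR0|rd0|wr1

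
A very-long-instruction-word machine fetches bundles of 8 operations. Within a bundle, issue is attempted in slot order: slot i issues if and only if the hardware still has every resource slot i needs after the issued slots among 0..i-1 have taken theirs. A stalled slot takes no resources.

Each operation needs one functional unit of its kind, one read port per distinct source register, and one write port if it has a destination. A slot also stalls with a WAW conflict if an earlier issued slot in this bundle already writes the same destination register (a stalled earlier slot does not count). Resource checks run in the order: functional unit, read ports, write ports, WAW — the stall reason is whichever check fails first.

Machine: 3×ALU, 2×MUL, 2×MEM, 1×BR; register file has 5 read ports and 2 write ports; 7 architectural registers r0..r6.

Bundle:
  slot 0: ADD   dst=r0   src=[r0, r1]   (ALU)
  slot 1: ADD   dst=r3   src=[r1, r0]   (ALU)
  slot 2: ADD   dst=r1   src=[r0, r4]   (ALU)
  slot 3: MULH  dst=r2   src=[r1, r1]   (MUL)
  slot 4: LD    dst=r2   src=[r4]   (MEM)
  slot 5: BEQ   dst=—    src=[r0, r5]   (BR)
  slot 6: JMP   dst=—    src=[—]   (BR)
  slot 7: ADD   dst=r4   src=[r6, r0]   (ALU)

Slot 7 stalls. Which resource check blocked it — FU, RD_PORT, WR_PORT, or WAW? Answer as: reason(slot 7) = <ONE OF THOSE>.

(0) want 1×ALU +2rd +1wr — yes → AL2|MU2|ME2|BR1|rd3|wr1
(1) want 1×ALU +2rd +1wr — yes → AL1|MU2|ME2|BR1|rd1|wr0
(2) want 1×ALU +2rd +1wr — RD_PORT → AL1|MU2|ME2|BR1|rd1|wr0
(3) want 1×MUL +1rd +1wr — WR_PORT → AL1|MU2|ME2|BR1|rd1|wr0
(4) want 1×MEM +1rd +1wr — WR_PORT → AL1|MU2|ME2|BR1|rd1|wr0
(5) want 1×BR +2rd +0wr — RD_PORT → AL1|MU2|ME2|BR1|rd1|wr0
(6) want 1×BR +0rd +0wr — yes → AL1|MU2|ME2|BR0|rd1|wr0
(7) want 1×ALU +2rd +1wr — RD_PORT → AL1|MU2|ME2|BR0|rd1|wr0

reason(slot 7) = RD_PORT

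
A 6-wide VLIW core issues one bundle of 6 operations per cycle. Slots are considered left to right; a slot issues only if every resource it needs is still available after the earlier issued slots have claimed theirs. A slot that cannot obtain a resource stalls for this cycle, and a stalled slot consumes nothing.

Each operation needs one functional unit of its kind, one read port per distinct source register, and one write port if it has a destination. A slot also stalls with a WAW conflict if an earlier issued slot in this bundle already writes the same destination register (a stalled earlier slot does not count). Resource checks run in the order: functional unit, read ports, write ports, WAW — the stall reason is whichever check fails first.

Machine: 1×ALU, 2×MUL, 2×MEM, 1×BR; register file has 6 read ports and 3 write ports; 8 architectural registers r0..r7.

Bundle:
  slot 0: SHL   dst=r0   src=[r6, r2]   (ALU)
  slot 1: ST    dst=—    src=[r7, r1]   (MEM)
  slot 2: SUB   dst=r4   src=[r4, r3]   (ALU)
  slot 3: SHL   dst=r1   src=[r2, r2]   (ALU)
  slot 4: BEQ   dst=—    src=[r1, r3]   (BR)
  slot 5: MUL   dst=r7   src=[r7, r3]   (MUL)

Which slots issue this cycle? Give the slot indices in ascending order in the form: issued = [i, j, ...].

issued = [0, 1, 4]

(0) want 1×ALU +2rd +1wr — yes → AL0|MU2|ME2|BR1|rd4|wr2
(1) want 1×MEM +2rd +0wr — yes → AL0|MU2|ME1|BR1|rd2|wr2
(2) want 1×ALU +2rd +1wr — FU → AL0|MU2|ME1|BR1|rd2|wr2
(3) want 1×ALU +1rd +1wr — FU → AL0|MU2|ME1|BR1|rd2|wr2
(4) want 1×BR +2rd +0wr — yes → AL0|MU2|ME1|BR0|rd0|wr2
(5) want 1×MUL +2rd +1wr — RD_PORT → AL0|MU2|ME1|BR0|rd0|wr2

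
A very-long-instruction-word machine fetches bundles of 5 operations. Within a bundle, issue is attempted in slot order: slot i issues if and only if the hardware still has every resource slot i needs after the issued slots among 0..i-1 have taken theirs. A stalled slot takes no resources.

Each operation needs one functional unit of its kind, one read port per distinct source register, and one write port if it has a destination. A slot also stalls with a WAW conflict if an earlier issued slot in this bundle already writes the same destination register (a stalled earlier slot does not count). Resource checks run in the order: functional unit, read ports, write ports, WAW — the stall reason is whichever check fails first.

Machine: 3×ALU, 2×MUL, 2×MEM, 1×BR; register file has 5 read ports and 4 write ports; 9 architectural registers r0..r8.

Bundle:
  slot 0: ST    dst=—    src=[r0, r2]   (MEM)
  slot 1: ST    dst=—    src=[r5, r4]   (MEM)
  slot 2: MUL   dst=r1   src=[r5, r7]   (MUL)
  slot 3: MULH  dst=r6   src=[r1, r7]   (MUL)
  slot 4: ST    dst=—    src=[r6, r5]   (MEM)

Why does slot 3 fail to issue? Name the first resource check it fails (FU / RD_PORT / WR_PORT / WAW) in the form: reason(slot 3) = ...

slot 0 (MEM): ISSUE — free A3,Mu2,Ld1,B1 rp3 wp4
slot 1 (MEM): ISSUE — free A3,Mu2,Ld0,B1 rp1 wp4
slot 2 (MUL): stall RD_PORT — free A3,Mu2,Ld0,B1 rp1 wp4
slot 3 (MUL): stall RD_PORT — free A3,Mu2,Ld0,B1 rp1 wp4
slot 4 (MEM): stall FU — free A3,Mu2,Ld0,B1 rp1 wp4

reason(slot 3) = RD_PORT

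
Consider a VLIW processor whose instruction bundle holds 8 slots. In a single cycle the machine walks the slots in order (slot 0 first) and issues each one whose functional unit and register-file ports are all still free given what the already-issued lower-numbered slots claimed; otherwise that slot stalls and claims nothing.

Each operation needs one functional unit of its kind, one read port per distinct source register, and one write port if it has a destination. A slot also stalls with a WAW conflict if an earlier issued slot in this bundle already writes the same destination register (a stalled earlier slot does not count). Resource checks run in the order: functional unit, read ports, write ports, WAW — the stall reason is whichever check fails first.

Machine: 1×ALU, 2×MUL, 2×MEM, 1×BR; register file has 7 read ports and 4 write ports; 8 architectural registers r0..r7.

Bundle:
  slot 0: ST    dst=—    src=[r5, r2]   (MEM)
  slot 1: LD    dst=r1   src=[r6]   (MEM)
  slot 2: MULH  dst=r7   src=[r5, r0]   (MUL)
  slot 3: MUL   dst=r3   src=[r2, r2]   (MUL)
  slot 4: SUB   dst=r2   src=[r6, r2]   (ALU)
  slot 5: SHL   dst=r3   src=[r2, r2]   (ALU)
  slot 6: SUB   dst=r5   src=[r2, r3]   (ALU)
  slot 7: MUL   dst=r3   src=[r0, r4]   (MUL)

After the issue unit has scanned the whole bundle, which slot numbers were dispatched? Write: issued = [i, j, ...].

issued = [0, 1, 2, 3]

[0] MEM needs rd=2 wr=0: ok; after: ALU=1 MUL=2 MEM=1 BR=1, R=5, W=4
[1] MEM needs rd=1 wr=1: ok; after: ALU=1 MUL=2 MEM=0 BR=1, R=4, W=3
[2] MUL needs rd=2 wr=1: ok; after: ALU=1 MUL=1 MEM=0 BR=1, R=2, W=2
[3] MUL needs rd=1 wr=1: ok; after: ALU=1 MUL=0 MEM=0 BR=1, R=1, W=1
[4] ALU needs rd=2 wr=1: RD_PORT; after: ALU=1 MUL=0 MEM=0 BR=1, R=1, W=1
[5] ALU needs rd=1 wr=1: WAW; after: ALU=1 MUL=0 MEM=0 BR=1, R=1, W=1
[6] ALU needs rd=2 wr=1: RD_PORT; after: ALU=1 MUL=0 MEM=0 BR=1, R=1, W=1
[7] MUL needs rd=2 wr=1: FU; after: ALU=1 MUL=0 MEM=0 BR=1, R=1, W=1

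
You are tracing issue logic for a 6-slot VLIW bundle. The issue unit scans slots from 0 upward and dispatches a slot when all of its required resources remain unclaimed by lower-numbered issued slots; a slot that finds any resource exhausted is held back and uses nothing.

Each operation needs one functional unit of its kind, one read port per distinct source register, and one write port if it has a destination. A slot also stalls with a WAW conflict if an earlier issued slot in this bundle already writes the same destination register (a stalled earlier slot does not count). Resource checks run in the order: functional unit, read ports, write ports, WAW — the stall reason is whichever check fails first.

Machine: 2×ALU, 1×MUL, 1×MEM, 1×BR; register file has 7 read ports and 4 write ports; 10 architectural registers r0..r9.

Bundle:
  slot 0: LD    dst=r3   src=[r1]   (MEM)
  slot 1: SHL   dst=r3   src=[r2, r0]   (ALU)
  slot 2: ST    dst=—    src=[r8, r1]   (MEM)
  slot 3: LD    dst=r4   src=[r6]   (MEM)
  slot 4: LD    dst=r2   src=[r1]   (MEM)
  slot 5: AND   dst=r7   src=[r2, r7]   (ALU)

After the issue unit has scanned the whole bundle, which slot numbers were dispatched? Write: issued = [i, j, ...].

[0] MEM needs rd=1 wr=1: ok; after: ALU=2 MUL=1 MEM=0 BR=1, R=6, W=3
[1] ALU needs rd=2 wr=1: WAW; after: ALU=2 MUL=1 MEM=0 BR=1, R=6, W=3
[2] MEM needs rd=2 wr=0: FU; after: ALU=2 MUL=1 MEM=0 BR=1, R=6, W=3
[3] MEM needs rd=1 wr=1: FU; after: ALU=2 MUL=1 MEM=0 BR=1, R=6, W=3
[4] MEM needs rd=1 wr=1: FU; after: ALU=2 MUL=1 MEM=0 BR=1, R=6, W=3
[5] ALU needs rd=2 wr=1: ok; after: ALU=1 MUL=1 MEM=0 BR=1, R=4, W=2

issued = [0, 5]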